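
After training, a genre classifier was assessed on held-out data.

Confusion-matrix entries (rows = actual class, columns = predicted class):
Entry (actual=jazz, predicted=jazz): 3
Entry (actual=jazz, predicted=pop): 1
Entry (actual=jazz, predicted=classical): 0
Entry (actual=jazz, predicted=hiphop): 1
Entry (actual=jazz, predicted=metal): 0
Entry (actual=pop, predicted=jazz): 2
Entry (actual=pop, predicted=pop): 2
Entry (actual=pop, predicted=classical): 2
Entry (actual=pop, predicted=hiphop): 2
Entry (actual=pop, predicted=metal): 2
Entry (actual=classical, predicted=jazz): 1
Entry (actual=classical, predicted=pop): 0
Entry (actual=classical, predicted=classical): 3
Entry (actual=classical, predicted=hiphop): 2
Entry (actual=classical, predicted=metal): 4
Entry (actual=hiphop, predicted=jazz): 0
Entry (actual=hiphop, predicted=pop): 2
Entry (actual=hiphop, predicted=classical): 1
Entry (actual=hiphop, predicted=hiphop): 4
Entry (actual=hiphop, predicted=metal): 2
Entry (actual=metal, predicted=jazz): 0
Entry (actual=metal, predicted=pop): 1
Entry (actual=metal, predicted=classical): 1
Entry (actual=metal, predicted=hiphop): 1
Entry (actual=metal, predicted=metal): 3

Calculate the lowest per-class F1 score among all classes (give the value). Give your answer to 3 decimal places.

0.250

Per-class F1 score (2·TP/(2·TP+FP+FN)):
  jazz: TP=3, FP=2+1+0+0=3, FN=1+0+1+0=2 → 6/11 = 0.5455
  pop: TP=2, FP=1+0+2+1=4, FN=2+2+2+2=8 → 4/16 = 0.2500
  classical: TP=3, FP=0+2+1+1=4, FN=1+0+2+4=7 → 6/17 = 0.3529
  hiphop: TP=4, FP=1+2+2+1=6, FN=0+2+1+2=5 → 8/19 = 0.4211
  metal: TP=3, FP=0+2+4+2=8, FN=0+1+1+1=3 → 6/17 = 0.3529
Lowest is class 'pop' with F1 score = 0.250.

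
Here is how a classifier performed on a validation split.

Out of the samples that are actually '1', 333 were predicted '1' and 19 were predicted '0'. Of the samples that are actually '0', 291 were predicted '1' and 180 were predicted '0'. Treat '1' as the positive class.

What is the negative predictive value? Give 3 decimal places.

NPV = TN/(TN+FN) = 180/(180+19) = 0.905

0.905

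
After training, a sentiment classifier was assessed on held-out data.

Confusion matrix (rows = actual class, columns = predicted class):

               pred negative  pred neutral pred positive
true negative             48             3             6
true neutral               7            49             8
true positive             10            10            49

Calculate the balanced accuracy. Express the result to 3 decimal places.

0.773

Balanced accuracy = mean of per-class recall.
  negative: recall = 48/57 = 0.8421
  neutral: recall = 49/64 = 0.7656
  positive: recall = 49/69 = 0.7101
Mean = (0.8421 + 0.7656 + 0.7101) / 3 = 0.773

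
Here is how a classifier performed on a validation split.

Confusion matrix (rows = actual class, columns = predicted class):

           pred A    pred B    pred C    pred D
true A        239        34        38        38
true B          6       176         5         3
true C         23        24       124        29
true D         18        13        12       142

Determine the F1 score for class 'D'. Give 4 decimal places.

F1 score = 2·TP/(2·TP+FP+FN).
D: TP=142, FP=38+3+29=70, FN=18+13+12=43 → 284/397 = 0.71537

0.7154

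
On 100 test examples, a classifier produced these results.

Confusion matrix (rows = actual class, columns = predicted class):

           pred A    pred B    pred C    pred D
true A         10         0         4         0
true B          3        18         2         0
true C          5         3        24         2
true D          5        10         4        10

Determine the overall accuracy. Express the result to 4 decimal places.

0.6200

Accuracy = trace / total = (10+18+24+10=62) / 100 = 62/100 = 0.6200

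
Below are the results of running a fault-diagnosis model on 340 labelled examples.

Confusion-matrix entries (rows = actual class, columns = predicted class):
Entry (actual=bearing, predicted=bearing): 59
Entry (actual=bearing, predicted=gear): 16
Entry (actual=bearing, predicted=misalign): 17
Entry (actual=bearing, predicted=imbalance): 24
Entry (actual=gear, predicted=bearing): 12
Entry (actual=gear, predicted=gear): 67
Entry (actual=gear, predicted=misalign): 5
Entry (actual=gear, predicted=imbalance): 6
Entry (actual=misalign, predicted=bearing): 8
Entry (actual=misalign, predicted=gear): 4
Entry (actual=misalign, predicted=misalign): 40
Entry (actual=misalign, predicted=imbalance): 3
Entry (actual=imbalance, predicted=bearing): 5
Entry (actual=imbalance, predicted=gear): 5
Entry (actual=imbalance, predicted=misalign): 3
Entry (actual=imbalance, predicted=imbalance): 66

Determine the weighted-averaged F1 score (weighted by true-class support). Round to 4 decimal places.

0.6763

Per-class F1 score (2·TP/(2·TP+FP+FN)):
  bearing: TP=59, FP=12+8+5=25, FN=16+17+24=57 → 118/200 = 0.59000
  gear: TP=67, FP=16+4+5=25, FN=12+5+6=23 → 134/182 = 0.73626
  misalign: TP=40, FP=17+5+3=25, FN=8+4+3=15 → 80/120 = 0.66667
  imbalance: TP=66, FP=24+6+3=33, FN=5+5+3=13 → 132/178 = 0.74157
Weighted-F1 score = Σ (supportᵢ/N)·F1 scoreᵢ with N=340: (116/340)·0.59000 + (90/340)·0.73626 + (55/340)·0.66667 + (79/340)·0.74157 = 0.6763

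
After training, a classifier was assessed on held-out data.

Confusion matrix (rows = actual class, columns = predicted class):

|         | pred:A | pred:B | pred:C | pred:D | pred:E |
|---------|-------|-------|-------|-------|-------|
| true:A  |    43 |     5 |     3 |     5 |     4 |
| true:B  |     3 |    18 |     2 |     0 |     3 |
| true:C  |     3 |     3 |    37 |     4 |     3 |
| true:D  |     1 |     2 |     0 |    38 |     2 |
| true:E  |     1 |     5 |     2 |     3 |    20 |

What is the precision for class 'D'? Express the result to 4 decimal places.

0.7600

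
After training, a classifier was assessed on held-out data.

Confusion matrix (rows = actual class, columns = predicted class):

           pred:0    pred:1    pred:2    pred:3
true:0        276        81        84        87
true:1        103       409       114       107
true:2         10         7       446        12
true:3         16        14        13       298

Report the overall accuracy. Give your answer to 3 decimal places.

Accuracy = trace / total = (276+409+446+298=1429) / 2077 = 1429/2077 = 0.688

0.688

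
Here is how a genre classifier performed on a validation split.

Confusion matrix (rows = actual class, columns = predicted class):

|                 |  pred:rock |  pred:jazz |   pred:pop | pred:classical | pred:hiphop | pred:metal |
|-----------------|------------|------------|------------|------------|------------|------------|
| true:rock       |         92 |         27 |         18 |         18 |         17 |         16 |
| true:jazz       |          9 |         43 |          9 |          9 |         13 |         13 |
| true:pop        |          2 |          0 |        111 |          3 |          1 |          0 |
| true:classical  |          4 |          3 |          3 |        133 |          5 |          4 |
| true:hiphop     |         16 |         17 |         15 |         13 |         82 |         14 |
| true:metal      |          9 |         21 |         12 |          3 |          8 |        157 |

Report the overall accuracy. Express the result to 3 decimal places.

0.672

Accuracy = trace / total = (92+43+111+133+82+157=618) / 920 = 618/920 = 0.672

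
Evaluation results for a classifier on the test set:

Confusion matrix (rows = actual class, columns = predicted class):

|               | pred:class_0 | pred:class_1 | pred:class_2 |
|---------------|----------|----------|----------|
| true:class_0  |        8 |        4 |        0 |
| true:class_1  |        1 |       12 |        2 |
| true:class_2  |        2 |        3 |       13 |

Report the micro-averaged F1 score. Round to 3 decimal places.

0.733

Micro-averaging pools counts across classes: ΣTP=33, ΣFP=12, ΣFN=12.
Micro-F1 score = 2·TP/(2·TP+FP+FN) on pooled counts = 0.733 (equals overall accuracy in single-label multiclass).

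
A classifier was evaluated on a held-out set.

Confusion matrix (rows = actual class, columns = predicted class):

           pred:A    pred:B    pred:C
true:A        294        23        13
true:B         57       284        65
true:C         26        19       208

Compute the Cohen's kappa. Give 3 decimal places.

0.691

Observed agreement pₒ = trace/N = 786/989 = 0.7947
Expected agreement pₑ = Σ (rowᵢ·colᵢ)/N² = (330·377 + 406·326 + 253·286)/989² = 0.3365
κ = (pₒ − pₑ)/(1 − pₑ) = (0.7947 − 0.3365)/(1 − 0.3365) = 0.691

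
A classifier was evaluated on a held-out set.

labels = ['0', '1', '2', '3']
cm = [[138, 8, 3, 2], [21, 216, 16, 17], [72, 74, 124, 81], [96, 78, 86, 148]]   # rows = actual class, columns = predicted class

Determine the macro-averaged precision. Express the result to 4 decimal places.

0.5337

Per-class precision (TP/(TP+FP)):
  0: TP=138, FP=21+72+96=189 → 138/327 = 0.42202
  1: TP=216, FP=8+74+78=160 → 216/376 = 0.57447
  2: TP=124, FP=3+16+86=105 → 124/229 = 0.54148
  3: TP=148, FP=2+17+81=100 → 148/248 = 0.59677
Macro-precision = mean = (0.42202 + 0.57447 + 0.54148 + 0.59677) / 4 = 0.5337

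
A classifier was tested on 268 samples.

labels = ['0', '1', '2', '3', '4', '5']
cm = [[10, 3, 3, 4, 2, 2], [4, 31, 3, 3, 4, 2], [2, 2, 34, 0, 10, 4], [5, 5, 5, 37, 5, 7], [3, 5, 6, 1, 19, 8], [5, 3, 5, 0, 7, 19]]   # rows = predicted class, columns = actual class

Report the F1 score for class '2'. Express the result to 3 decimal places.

Take TP from the diagonal, FP from the rest of the '2' prediction marginal, FN from the rest of the '2' actual marginal.
F1 score = 2·TP/(2·TP+FP+FN).
2: TP=34, FP=2+2+0+10+4=18, FN=3+3+5+6+5=22 → 68/108 = 0.6296

0.630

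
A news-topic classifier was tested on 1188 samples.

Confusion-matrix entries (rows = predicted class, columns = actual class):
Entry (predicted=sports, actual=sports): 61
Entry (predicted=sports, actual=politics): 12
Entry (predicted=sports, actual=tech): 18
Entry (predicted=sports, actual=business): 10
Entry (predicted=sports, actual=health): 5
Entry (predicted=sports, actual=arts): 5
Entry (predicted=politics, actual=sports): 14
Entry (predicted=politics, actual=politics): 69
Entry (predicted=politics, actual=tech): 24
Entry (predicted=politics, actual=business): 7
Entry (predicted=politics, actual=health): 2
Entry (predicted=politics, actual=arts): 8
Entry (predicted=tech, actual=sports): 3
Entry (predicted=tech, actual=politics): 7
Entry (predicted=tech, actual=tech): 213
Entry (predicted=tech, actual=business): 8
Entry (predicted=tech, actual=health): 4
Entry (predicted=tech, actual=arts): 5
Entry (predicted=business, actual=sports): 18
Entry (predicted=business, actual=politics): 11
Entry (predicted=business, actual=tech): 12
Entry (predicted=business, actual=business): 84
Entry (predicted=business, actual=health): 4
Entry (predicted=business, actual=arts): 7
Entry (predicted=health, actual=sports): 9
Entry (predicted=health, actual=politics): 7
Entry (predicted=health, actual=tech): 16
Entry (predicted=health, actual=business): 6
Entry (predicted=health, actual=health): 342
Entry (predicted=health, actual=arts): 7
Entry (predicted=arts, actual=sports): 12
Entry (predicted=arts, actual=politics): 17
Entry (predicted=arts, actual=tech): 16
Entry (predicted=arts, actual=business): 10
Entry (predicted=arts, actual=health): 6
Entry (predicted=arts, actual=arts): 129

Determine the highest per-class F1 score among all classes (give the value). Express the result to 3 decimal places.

Per-class F1 score (2·TP/(2·TP+FP+FN)):
  sports: TP=61, FP=12+18+10+5+5=50, FN=14+3+18+9+12=56 → 122/228 = 0.5351
  politics: TP=69, FP=14+24+7+2+8=55, FN=12+7+11+7+17=54 → 138/247 = 0.5587
  tech: TP=213, FP=3+7+8+4+5=27, FN=18+24+12+16+16=86 → 426/539 = 0.7904
  business: TP=84, FP=18+11+12+4+7=52, FN=10+7+8+6+10=41 → 168/261 = 0.6437
  health: TP=342, FP=9+7+16+6+7=45, FN=5+2+4+4+6=21 → 684/750 = 0.9120
  arts: TP=129, FP=12+17+16+10+6=61, FN=5+8+5+7+7=32 → 258/351 = 0.7350
Highest is class 'health' with F1 score = 0.912.

0.912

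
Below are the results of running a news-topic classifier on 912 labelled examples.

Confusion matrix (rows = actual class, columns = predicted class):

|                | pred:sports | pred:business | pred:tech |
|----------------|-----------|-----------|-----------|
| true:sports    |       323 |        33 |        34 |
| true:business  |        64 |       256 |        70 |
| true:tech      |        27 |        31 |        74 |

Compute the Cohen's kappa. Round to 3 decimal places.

Observed agreement pₒ = trace/N = 653/912 = 0.7160
Expected agreement pₑ = Σ (rowᵢ·colᵢ)/N² = (390·414 + 390·320 + 132·178)/912² = 0.3724
κ = (pₒ − pₑ)/(1 − pₑ) = (0.7160 − 0.3724)/(1 − 0.3724) = 0.547

0.547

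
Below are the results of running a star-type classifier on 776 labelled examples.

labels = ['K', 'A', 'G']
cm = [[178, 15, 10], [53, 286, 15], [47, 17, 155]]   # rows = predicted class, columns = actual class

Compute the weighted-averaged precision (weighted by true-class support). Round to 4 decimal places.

Per-class precision (TP/(TP+FP)):
  K: TP=178, FP=15+10=25 → 178/203 = 0.87685
  A: TP=286, FP=53+15=68 → 286/354 = 0.80791
  G: TP=155, FP=47+17=64 → 155/219 = 0.70776
Weighted-precision = Σ (supportᵢ/N)·precisionᵢ with N=776: (278/776)·0.87685 + (318/776)·0.80791 + (180/776)·0.70776 = 0.8094

0.8094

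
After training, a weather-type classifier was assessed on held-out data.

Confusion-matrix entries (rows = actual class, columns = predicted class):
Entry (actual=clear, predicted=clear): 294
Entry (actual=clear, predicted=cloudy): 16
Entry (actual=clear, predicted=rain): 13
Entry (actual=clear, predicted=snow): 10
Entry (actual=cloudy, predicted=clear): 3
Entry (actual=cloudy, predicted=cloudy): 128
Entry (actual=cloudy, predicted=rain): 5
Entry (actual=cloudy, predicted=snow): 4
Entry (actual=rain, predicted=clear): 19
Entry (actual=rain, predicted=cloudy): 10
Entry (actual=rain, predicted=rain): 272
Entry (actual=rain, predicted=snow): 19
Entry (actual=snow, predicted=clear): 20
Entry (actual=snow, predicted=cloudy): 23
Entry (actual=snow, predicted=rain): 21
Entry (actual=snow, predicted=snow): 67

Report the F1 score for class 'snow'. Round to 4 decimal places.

0.5801

One-vs-rest for 'snow': TP = diagonal; FP = other classes predicted 'snow'; FN = 'snow' predicted as other.
F1 score = 2·TP/(2·TP+FP+FN).
snow: TP=67, FP=10+4+19=33, FN=20+23+21=64 → 134/231 = 0.58009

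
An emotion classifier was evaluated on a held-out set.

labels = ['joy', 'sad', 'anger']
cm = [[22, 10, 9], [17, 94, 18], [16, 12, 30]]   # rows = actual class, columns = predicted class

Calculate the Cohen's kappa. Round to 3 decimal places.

0.406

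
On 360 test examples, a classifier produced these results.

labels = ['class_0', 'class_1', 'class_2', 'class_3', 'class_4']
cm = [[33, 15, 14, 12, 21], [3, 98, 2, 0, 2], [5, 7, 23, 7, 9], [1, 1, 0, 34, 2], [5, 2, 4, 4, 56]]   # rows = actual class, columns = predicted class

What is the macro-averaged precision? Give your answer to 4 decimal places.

Per-class precision (TP/(TP+FP)):
  class_0: TP=33, FP=3+5+1+5=14 → 33/47 = 0.70213
  class_1: TP=98, FP=15+7+1+2=25 → 98/123 = 0.79675
  class_2: TP=23, FP=14+2+0+4=20 → 23/43 = 0.53488
  class_3: TP=34, FP=12+0+7+4=23 → 34/57 = 0.59649
  class_4: TP=56, FP=21+2+9+2=34 → 56/90 = 0.62222
Macro-precision = mean = (0.70213 + 0.79675 + 0.53488 + 0.59649 + 0.62222) / 5 = 0.6505

0.6505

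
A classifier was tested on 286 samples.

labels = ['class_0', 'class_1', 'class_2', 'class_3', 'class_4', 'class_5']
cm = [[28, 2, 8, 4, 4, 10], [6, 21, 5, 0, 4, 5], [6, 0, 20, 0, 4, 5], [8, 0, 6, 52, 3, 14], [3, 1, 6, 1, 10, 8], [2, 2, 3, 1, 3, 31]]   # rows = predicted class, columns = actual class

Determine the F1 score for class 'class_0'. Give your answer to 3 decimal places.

0.514

F1 score = 2·TP/(2·TP+FP+FN).
class_0: TP=28, FP=2+8+4+4+10=28, FN=6+6+8+3+2=25 → 56/109 = 0.5138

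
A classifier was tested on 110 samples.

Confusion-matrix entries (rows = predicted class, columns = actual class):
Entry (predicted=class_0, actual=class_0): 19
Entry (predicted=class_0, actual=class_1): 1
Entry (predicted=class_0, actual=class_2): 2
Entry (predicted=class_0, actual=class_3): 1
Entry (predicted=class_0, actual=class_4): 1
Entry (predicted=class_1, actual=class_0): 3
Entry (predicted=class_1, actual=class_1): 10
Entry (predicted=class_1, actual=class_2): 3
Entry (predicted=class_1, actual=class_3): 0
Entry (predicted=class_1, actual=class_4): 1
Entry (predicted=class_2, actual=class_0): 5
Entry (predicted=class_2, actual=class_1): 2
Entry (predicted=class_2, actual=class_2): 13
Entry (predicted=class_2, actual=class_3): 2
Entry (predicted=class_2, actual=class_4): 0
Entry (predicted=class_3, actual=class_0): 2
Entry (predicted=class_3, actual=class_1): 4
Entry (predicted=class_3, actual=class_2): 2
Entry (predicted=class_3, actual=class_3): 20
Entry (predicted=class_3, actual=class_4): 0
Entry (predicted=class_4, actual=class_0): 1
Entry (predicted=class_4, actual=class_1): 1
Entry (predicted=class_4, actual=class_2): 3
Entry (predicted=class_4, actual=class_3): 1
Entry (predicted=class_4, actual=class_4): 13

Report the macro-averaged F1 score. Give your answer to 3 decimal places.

0.677

Per-class F1 score (2·TP/(2·TP+FP+FN)):
  class_0: TP=19, FP=1+2+1+1=5, FN=3+5+2+1=11 → 38/54 = 0.7037
  class_1: TP=10, FP=3+3+0+1=7, FN=1+2+4+1=8 → 20/35 = 0.5714
  class_2: TP=13, FP=5+2+2+0=9, FN=2+3+2+3=10 → 26/45 = 0.5778
  class_3: TP=20, FP=2+4+2+0=8, FN=1+0+2+1=4 → 40/52 = 0.7692
  class_4: TP=13, FP=1+1+3+1=6, FN=1+1+0+0=2 → 26/34 = 0.7647
Macro-F1 score = mean = (0.7037 + 0.5714 + 0.5778 + 0.7692 + 0.7647) / 5 = 0.677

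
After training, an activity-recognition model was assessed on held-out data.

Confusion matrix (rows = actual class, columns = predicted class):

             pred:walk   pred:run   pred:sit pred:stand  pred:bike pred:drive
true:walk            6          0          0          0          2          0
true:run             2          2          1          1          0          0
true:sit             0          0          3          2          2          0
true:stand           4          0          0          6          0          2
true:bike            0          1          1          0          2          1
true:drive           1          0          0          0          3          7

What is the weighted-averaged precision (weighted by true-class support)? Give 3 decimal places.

Per-class precision (TP/(TP+FP)):
  walk: TP=6, FP=2+0+4+0+1=7 → 6/13 = 0.4615
  run: TP=2, FP=0+0+0+1+0=1 → 2/3 = 0.6667
  sit: TP=3, FP=0+1+0+1+0=2 → 3/5 = 0.6000
  stand: TP=6, FP=0+1+2+0+0=3 → 6/9 = 0.6667
  bike: TP=2, FP=2+0+2+0+3=7 → 2/9 = 0.2222
  drive: TP=7, FP=0+0+0+2+1=3 → 7/10 = 0.7000
Weighted-precision = Σ (supportᵢ/N)·precisionᵢ with N=49: (8/49)·0.4615 + (6/49)·0.6667 + (7/49)·0.6000 + (12/49)·0.6667 + (5/49)·0.2222 + (11/49)·0.7000 = 0.586

0.586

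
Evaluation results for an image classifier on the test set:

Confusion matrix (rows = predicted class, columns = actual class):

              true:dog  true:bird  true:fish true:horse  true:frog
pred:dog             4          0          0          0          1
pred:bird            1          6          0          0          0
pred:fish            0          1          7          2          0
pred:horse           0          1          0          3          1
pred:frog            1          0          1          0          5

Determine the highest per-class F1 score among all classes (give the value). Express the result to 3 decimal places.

0.800

Per-class F1 score (2·TP/(2·TP+FP+FN)):
  dog: TP=4, FP=0+0+0+1=1, FN=1+0+0+1=2 → 8/11 = 0.7273
  bird: TP=6, FP=1+0+0+0=1, FN=0+1+1+0=2 → 12/15 = 0.8000
  fish: TP=7, FP=0+1+2+0=3, FN=0+0+0+1=1 → 14/18 = 0.7778
  horse: TP=3, FP=0+1+0+1=2, FN=0+0+2+0=2 → 6/10 = 0.6000
  frog: TP=5, FP=1+0+1+0=2, FN=1+0+0+1=2 → 10/14 = 0.7143
Highest is class 'bird' with F1 score = 0.800.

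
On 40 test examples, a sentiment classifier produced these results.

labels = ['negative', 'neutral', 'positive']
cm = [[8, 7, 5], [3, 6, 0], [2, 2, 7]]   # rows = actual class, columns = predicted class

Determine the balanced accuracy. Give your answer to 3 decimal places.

0.568

Balanced accuracy = mean of per-class recall.
  negative: recall = 8/20 = 0.4000
  neutral: recall = 6/9 = 0.6667
  positive: recall = 7/11 = 0.6364
Mean = (0.4000 + 0.6667 + 0.6364) / 3 = 0.568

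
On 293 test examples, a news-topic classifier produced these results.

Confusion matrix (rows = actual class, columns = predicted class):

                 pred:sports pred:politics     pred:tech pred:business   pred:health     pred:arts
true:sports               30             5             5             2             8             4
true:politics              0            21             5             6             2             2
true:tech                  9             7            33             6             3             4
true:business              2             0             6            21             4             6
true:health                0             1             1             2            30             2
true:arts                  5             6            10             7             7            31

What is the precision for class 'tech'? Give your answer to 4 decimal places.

0.5500

Take TP from the diagonal, FP from the rest of the 'tech' prediction marginal, FN from the rest of the 'tech' actual marginal.
precision = TP/(TP+FP).
tech: TP=33, FP=5+5+6+1+10=27 → 33/60 = 0.55000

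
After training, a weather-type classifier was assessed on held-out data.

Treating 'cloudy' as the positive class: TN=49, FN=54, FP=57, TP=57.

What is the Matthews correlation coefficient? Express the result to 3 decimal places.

-0.024

MCC = (TP·TN − FP·FN) / √((TP+FP)(TP+FN)(TN+FP)(TN+FN))
Numerator = 57·49 − 57·54 = -285
Denominator = √(114·111·106·103) = √138156372 = 11753.9939
MCC = -285 / 11753.9939 = -0.024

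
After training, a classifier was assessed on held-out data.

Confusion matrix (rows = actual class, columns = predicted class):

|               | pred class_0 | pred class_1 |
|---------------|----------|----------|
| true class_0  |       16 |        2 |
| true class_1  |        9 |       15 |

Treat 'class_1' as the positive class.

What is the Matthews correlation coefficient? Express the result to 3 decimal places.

MCC = (TP·TN − FP·FN) / √((TP+FP)(TP+FN)(TN+FP)(TN+FN))
Numerator = 15·16 − 2·9 = 222
Denominator = √(17·24·18·25) = √183600 = 428.4857
MCC = 222 / 428.4857 = 0.518

0.518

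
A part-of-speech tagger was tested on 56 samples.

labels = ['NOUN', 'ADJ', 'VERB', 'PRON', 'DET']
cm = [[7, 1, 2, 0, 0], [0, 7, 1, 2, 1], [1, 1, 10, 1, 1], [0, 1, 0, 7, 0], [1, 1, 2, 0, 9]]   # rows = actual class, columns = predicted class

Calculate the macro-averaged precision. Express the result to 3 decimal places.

Per-class precision (TP/(TP+FP)):
  NOUN: TP=7, FP=0+1+0+1=2 → 7/9 = 0.7778
  ADJ: TP=7, FP=1+1+1+1=4 → 7/11 = 0.6364
  VERB: TP=10, FP=2+1+0+2=5 → 10/15 = 0.6667
  PRON: TP=7, FP=0+2+1+0=3 → 7/10 = 0.7000
  DET: TP=9, FP=0+1+1+0=2 → 9/11 = 0.8182
Macro-precision = mean = (0.7778 + 0.6364 + 0.6667 + 0.7000 + 0.8182) / 5 = 0.720

0.720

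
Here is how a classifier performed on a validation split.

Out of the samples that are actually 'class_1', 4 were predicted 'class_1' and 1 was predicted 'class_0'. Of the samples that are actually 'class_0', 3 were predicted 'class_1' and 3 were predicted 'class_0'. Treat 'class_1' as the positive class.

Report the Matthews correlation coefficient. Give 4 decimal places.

MCC = (TP·TN − FP·FN) / √((TP+FP)(TP+FN)(TN+FP)(TN+FN))
Numerator = 4·3 − 3·1 = 9
Denominator = √(7·5·6·4) = √840 = 28.9828
MCC = 9 / 28.9828 = 0.3105

0.3105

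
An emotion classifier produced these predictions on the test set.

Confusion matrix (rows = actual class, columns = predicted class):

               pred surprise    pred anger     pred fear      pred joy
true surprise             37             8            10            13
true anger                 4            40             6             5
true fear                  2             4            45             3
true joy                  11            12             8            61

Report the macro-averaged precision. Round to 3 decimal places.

Per-class precision (TP/(TP+FP)):
  surprise: TP=37, FP=4+2+11=17 → 37/54 = 0.6852
  anger: TP=40, FP=8+4+12=24 → 40/64 = 0.6250
  fear: TP=45, FP=10+6+8=24 → 45/69 = 0.6522
  joy: TP=61, FP=13+5+3=21 → 61/82 = 0.7439
Macro-precision = mean = (0.6852 + 0.6250 + 0.6522 + 0.7439) / 4 = 0.677

0.677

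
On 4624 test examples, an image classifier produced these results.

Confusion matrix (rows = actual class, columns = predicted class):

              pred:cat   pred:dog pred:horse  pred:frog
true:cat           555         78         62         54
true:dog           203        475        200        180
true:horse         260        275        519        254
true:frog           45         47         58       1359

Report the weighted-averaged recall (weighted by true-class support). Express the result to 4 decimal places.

0.6289

Per-class recall (TP/(TP+FN)):
  cat: TP=555, FN=78+62+54=194 → 555/749 = 0.74099
  dog: TP=475, FN=203+200+180=583 → 475/1058 = 0.44896
  horse: TP=519, FN=260+275+254=789 → 519/1308 = 0.39679
  frog: TP=1359, FN=45+47+58=150 → 1359/1509 = 0.90060
Weighted-recall = Σ (supportᵢ/N)·recallᵢ with N=4624: (749/4624)·0.74099 + (1058/4624)·0.44896 + (1308/4624)·0.39679 + (1509/4624)·0.90060 = 0.6289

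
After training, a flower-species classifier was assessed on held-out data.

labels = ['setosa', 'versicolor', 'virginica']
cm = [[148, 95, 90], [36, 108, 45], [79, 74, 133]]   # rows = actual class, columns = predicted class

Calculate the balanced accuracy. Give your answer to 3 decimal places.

0.494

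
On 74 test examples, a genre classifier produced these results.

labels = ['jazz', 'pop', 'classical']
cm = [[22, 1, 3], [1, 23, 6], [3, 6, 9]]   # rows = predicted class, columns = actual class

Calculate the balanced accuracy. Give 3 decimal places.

0.704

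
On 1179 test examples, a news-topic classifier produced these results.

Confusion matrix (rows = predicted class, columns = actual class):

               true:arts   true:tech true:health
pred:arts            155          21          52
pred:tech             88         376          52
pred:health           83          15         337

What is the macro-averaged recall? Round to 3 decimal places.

0.717

Per-class recall (TP/(TP+FN)):
  arts: TP=155, FN=88+83=171 → 155/326 = 0.4755
  tech: TP=376, FN=21+15=36 → 376/412 = 0.9126
  health: TP=337, FN=52+52=104 → 337/441 = 0.7642
Macro-recall = mean = (0.4755 + 0.9126 + 0.7642) / 3 = 0.717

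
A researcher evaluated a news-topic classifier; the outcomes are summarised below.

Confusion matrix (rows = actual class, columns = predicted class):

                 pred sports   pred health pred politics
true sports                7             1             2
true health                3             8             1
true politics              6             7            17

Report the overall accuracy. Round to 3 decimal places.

0.615

Accuracy = trace / total = (7+8+17=32) / 52 = 32/52 = 0.615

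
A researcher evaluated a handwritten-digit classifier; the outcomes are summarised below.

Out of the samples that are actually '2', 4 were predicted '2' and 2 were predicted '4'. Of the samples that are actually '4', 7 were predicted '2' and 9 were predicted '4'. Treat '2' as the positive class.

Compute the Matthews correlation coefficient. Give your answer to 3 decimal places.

0.204

MCC = (TP·TN − FP·FN) / √((TP+FP)(TP+FN)(TN+FP)(TN+FN))
Numerator = 4·9 − 7·2 = 22
Denominator = √(11·6·16·11) = √11616 = 107.7775
MCC = 22 / 107.7775 = 0.204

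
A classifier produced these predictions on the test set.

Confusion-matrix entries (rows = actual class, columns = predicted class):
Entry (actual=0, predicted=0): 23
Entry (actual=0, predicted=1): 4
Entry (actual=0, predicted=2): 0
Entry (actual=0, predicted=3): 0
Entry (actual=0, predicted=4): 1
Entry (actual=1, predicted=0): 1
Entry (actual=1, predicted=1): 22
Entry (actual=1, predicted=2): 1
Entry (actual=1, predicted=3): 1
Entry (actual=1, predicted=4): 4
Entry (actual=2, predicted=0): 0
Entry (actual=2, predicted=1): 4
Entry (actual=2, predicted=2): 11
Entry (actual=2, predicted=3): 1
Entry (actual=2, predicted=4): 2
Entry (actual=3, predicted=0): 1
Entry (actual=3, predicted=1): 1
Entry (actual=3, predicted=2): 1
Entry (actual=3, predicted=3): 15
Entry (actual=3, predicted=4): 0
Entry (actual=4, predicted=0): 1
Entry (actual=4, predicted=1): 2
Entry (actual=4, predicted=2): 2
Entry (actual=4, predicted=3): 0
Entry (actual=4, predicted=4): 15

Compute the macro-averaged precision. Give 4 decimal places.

0.7698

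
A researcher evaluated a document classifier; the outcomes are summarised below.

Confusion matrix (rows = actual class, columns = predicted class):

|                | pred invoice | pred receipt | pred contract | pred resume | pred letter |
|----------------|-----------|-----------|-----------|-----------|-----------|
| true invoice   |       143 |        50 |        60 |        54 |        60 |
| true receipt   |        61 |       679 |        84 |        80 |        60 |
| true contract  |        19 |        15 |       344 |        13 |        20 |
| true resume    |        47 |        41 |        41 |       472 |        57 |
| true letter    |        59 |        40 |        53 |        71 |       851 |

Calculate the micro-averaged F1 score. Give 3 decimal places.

Micro-averaging pools counts across classes: ΣTP=2489, ΣFP=985, ΣFN=985.
Micro-F1 score = 2·TP/(2·TP+FP+FN) on pooled counts = 0.716 (equals overall accuracy in single-label multiclass).

0.716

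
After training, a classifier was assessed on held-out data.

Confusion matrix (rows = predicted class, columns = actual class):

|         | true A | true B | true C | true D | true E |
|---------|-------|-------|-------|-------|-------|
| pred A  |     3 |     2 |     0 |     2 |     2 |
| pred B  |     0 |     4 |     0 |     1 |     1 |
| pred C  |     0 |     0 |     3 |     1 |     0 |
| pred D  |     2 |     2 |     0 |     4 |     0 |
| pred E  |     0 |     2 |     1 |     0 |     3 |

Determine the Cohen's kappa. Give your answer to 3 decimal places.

0.392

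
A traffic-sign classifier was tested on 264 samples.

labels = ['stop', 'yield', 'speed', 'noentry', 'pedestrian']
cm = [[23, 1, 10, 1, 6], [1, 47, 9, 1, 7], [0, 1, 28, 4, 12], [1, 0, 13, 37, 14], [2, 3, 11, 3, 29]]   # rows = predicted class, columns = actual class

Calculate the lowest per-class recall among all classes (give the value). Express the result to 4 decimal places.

0.3944

Per-class recall (TP/(TP+FN)):
  stop: TP=23, FN=1+0+1+2=4 → 23/27 = 0.85185
  yield: TP=47, FN=1+1+0+3=5 → 47/52 = 0.90385
  speed: TP=28, FN=10+9+13+11=43 → 28/71 = 0.39437
  noentry: TP=37, FN=1+1+4+3=9 → 37/46 = 0.80435
  pedestrian: TP=29, FN=6+7+12+14=39 → 29/68 = 0.42647
Lowest is class 'speed' with recall = 0.3944.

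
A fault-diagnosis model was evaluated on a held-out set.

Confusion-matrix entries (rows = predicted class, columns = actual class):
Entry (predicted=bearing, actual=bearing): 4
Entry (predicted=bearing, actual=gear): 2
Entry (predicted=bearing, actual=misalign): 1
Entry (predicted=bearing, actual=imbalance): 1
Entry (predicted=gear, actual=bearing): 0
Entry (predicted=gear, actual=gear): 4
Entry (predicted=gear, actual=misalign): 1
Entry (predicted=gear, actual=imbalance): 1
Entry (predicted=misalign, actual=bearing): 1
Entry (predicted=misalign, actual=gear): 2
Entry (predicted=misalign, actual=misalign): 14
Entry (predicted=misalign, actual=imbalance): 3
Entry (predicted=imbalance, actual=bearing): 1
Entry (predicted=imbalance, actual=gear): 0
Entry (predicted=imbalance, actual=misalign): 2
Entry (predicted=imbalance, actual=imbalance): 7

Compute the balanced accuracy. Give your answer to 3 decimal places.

0.632

Balanced accuracy = mean of per-class recall.
  bearing: recall = 4/6 = 0.6667
  gear: recall = 4/8 = 0.5000
  misalign: recall = 14/18 = 0.7778
  imbalance: recall = 7/12 = 0.5833
Mean = (0.6667 + 0.5000 + 0.7778 + 0.5833) / 4 = 0.632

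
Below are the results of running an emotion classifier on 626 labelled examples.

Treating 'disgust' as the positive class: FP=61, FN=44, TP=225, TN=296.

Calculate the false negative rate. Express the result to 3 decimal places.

0.164

FNR = FN/(FN+TP) = 44/(44+225) = 0.164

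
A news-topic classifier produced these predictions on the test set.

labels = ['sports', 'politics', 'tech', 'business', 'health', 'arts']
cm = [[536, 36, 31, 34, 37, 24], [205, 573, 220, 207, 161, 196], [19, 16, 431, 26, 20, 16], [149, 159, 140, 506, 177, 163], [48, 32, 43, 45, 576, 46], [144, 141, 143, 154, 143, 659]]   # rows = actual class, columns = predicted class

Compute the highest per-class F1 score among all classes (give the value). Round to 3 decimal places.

Per-class F1 score (2·TP/(2·TP+FP+FN)):
  sports: TP=536, FP=205+19+149+48+144=565, FN=36+31+34+37+24=162 → 1072/1799 = 0.5959
  politics: TP=573, FP=36+16+159+32+141=384, FN=205+220+207+161+196=989 → 1146/2519 = 0.4549
  tech: TP=431, FP=31+220+140+43+143=577, FN=19+16+26+20+16=97 → 862/1536 = 0.5612
  business: TP=506, FP=34+207+26+45+154=466, FN=149+159+140+177+163=788 → 1012/2266 = 0.4466
  health: TP=576, FP=37+161+20+177+143=538, FN=48+32+43+45+46=214 → 1152/1904 = 0.6050
  arts: TP=659, FP=24+196+16+163+46=445, FN=144+141+143+154+143=725 → 1318/2488 = 0.5297
Highest is class 'health' with F1 score = 0.605.

0.605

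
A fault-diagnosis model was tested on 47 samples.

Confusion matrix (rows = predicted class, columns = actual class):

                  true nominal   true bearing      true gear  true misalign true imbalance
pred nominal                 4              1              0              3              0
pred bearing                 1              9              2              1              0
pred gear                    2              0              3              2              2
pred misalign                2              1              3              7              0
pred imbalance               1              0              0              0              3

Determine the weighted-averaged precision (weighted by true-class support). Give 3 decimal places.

0.554

Per-class precision (TP/(TP+FP)):
  nominal: TP=4, FP=1+0+3+0=4 → 4/8 = 0.5000
  bearing: TP=9, FP=1+2+1+0=4 → 9/13 = 0.6923
  gear: TP=3, FP=2+0+2+2=6 → 3/9 = 0.3333
  misalign: TP=7, FP=2+1+3+0=6 → 7/13 = 0.5385
  imbalance: TP=3, FP=1+0+0+0=1 → 3/4 = 0.7500
Weighted-precision = Σ (supportᵢ/N)·precisionᵢ with N=47: (10/47)·0.5000 + (11/47)·0.6923 + (8/47)·0.3333 + (13/47)·0.5385 + (5/47)·0.7500 = 0.554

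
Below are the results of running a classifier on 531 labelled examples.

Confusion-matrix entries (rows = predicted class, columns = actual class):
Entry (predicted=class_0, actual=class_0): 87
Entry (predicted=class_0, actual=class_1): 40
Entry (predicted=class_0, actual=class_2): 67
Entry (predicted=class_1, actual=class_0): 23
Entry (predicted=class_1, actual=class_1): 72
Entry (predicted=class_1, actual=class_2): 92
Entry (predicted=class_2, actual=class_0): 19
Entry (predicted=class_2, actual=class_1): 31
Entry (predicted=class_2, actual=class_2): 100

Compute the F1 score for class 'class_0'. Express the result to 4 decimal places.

0.5387

Treat 'class_0' as positive and all other classes as negative.
F1 score = 2·TP/(2·TP+FP+FN).
class_0: TP=87, FP=40+67=107, FN=23+19=42 → 174/323 = 0.53870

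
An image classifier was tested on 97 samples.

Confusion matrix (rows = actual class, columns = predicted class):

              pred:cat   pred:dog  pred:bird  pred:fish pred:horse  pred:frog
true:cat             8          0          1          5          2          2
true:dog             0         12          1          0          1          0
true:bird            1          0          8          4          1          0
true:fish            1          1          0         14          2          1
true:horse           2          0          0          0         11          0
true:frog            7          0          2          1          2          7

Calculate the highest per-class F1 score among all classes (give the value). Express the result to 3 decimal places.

0.889

Per-class F1 score (2·TP/(2·TP+FP+FN)):
  cat: TP=8, FP=0+1+1+2+7=11, FN=0+1+5+2+2=10 → 16/37 = 0.4324
  dog: TP=12, FP=0+0+1+0+0=1, FN=0+1+0+1+0=2 → 24/27 = 0.8889
  bird: TP=8, FP=1+1+0+0+2=4, FN=1+0+4+1+0=6 → 16/26 = 0.6154
  fish: TP=14, FP=5+0+4+0+1=10, FN=1+1+0+2+1=5 → 28/43 = 0.6512
  horse: TP=11, FP=2+1+1+2+2=8, FN=2+0+0+0+0=2 → 22/32 = 0.6875
  frog: TP=7, FP=2+0+0+1+0=3, FN=7+0+2+1+2=12 → 14/29 = 0.4828
Highest is class 'dog' with F1 score = 0.889.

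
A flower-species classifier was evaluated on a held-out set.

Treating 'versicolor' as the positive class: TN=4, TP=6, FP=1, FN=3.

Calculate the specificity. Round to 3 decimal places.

Specificity = TN/(TN+FP) = 4/(4+1) = 0.800

0.800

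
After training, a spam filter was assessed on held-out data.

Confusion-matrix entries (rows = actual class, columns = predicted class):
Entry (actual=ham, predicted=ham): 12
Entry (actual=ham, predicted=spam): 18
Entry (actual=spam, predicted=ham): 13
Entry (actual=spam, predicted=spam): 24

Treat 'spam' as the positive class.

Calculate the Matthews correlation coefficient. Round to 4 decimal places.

0.0500

MCC = (TP·TN − FP·FN) / √((TP+FP)(TP+FN)(TN+FP)(TN+FN))
Numerator = 24·12 − 18·13 = 54
Denominator = √(42·37·30·25) = √1165500 = 1079.5833
MCC = 54 / 1079.5833 = 0.0500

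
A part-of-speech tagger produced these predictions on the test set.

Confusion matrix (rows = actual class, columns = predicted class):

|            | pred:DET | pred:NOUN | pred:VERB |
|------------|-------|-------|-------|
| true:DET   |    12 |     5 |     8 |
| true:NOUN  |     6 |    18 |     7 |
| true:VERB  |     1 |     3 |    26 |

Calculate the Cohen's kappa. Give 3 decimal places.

0.472

Observed agreement pₒ = trace/N = 56/86 = 0.6512
Expected agreement pₑ = Σ (rowᵢ·colᵢ)/N² = (25·19 + 31·26 + 30·41)/86² = 0.3395
κ = (pₒ − pₑ)/(1 − pₑ) = (0.6512 − 0.3395)/(1 − 0.3395) = 0.472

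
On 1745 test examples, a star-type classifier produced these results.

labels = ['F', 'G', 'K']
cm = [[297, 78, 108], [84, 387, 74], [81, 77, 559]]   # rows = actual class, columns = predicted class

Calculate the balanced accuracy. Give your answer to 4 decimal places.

0.7015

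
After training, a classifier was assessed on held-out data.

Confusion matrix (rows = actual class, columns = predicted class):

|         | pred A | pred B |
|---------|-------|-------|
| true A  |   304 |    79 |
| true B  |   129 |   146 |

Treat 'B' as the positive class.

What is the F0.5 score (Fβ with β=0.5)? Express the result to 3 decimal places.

0.621

Fβ = (1+β²)·TP / ((1+β²)·TP + β²·FN + FP), with β²=1/4
= 1.25·146 / (1.25·146 + 0.25·129 + 79) = 0.621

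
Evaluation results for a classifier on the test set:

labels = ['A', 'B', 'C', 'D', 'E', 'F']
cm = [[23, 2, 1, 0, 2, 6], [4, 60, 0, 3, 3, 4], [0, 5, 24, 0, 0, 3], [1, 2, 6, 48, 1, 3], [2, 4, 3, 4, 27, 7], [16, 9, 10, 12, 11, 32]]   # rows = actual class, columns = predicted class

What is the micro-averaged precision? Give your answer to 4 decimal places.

0.6331

Micro-averaging pools counts across classes: ΣTP=214, ΣFP=124, ΣFN=124.
Micro-precision = TP/(TP+FP) on pooled counts = 0.6331 (equals overall accuracy in single-label multiclass).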